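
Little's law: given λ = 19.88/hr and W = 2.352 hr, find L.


L = λW = 19.88·2.352 = 46.7578

Final: 46.7578


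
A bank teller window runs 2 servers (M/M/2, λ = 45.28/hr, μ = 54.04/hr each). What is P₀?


a = λ/μ = 45.28/54.04 = 0.8379; ρ = a/c = 0.4189
Σ_{k=0}^{1} a^k/k! (terms k=0..1) = 1.00000 + 0.83790 = 1.83790
Tail: a^2/(2!(1−ρ)) = 0.70207/(2·0.5811) = 0.60414
P₀ = 1/(1.83790 + 0.60414) = 1/2.44204 = 0.409494

Final: 0.409494


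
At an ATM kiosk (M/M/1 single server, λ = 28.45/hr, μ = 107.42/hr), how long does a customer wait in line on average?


ρ = 28.45/107.42 = 0.2648
Wq = ρ/(μ−λ) = 0.2648/(107.42 − 28.45) = 0.2648/78.97 = 0.003354 hr

Final: 0.003354 hr


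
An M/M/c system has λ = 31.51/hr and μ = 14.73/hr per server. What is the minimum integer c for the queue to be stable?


Stability requires cμ > λ ⇔ c > λ/μ.
λ/μ = 31.51/14.73 = 2.1392
Minimum integer c = ⌊2.1392⌋ + 1 = 3
Check: 3·14.73 = 44.19 > 31.51, while 2·14.73 = 29.46 ≤ 31.51

Final: 3 servers


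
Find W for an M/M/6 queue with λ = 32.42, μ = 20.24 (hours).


a = 1.6018; ρ = 0.2670; P₀ = 0.201462
Lq = P₀·a^c·ρ/(c!(1−ρ)²) = 0.002348
Wq = Lq/λ = 0.002348/32.42 = 0.00007242 hr
W = Wq + 1/μ = 0.00007242 + 0.04941 = 0.04948 hr

Final: 0.04948 hr


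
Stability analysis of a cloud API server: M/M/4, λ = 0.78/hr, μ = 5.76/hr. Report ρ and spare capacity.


Total capacity cμ = 4·5.76 = 23.04/hr
ρ = λ/(cμ) = 0.78/23.04 = 0.03385
Stable ⇔ ρ < 1: YES
Spare capacity = cμ − λ = 23.04 − 0.78 = 22.26/hr

Final: ρ = 0.03385; stable; margin = 22.26/hr


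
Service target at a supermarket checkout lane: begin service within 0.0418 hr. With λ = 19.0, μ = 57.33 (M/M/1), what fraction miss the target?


ρ = 19.0/57.33 = 0.3314
P(Wq > t) = ρ·e^{−(μ−λ)t} = 0.3314·e^{−1.6022}
= 0.3314·0.201454 = 0.066765

Final: 0.066765


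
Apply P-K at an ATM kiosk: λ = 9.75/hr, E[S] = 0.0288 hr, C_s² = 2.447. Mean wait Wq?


ρ = λ·E[S] = 9.75·0.0288 = 0.2808
E[S²] = E[S]²(1+C_s²) = 0.0288²·(1+2.447) = 0.002859
Wq = λ·E[S²]/(2(1−ρ)) = 9.75·0.002859/(2·0.7192) = 0.01938 hr

Final: 0.01938 hr


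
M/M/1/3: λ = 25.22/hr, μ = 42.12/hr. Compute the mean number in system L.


ρ = 25.22/42.12 = 0.5988
L = ρ[1 − (K+1)ρ^K + Kρ^(K+1)] / [(1−ρ)(1−ρ^(K+1))]
Numerator: 0.5988·(1 − 4·0.214669 + 3·0.128537) = 0.315509
Denominator: (0.4012)·(0.871463) = 0.349661
L = 0.315509/0.349661 = 0.9023

Final: 0.9023


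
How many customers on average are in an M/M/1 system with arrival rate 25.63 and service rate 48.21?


ρ = λ/μ = 25.63/48.21 = 0.5316
L = ρ/(1−ρ) = 0.5316/(1 − 0.5316) = 0.5316/0.4684 = 1.1351

Final: 1.1351


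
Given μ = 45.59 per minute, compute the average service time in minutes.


Mean service time = 1/μ = 1/45.59 minute = 0.02193 minute
In minutes: 0.02193 × 1 = 0.02193 min

Final: 0.02193 min


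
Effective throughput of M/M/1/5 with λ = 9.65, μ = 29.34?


ρ = 0.3289; P_K = (1−ρ)ρ^5/(1−ρ^6) = 0.002586
λ_eff = λ(1 − P_K) = 9.65·(1 − 0.002586) = 9.65·0.997414 = 9.6250 /hr

Final: 9.6250 /hr


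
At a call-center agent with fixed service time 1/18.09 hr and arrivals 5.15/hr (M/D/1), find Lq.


ρ = 5.15/18.09 = 0.2847
M/D/1: Lq = ρ²/(2(1−ρ)) = 0.08105/(2·0.7153) = 0.05665

Final: 0.05665


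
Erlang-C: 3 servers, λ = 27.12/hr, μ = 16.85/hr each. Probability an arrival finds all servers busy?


a = λ/μ = 1.6095; ρ = a/3 = 0.5365
P₀ = 0.185050 (from M/M/c formula)
C(c,a) = [a^c/(c!(1−ρ))]·P₀ = [4.16936/(6·0.4635)]·0.185050
= 1.49923·0.185050 = 0.277431

Final: 0.277431


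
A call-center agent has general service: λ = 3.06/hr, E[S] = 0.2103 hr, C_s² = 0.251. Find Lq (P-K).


ρ = λ·E[S] = 3.06·0.2103 = 0.6435
Lq = ρ²(1+C_s²)/(2(1−ρ)) = 0.4141·(1+0.251)/(2·0.3565)
= 0.4141·1.2510/0.7130 = 0.72663

Final: 0.72663


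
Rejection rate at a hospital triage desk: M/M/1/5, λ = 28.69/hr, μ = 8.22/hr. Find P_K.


ρ = λ/μ = 28.69/8.22 = 3.4903
P_K = (1−ρ)ρ^K/(1−ρ^(K+1)) = (-2.4903·517.956936)/(1 − 1807.808334)
= -1289.851398/-1806.808334 = 0.713884

Final: 0.713884


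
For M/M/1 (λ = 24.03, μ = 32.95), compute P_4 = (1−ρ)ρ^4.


ρ = 24.03/32.95 = 0.7293
P_n = (1−ρ)·ρ^n = (1 − 0.7293)·0.7293^4 = 0.2707·0.282874 = 0.076578

Final: 0.076578


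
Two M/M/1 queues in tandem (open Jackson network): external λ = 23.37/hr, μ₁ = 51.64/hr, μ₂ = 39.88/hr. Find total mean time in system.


Each node sees arrival rate λ = 23.37/hr (tandem ⇒ throughput preserved).
W₁ = 1/(μ₁−λ) = 1/(51.64−23.37) = 0.03537 hr
W₂ = 1/(μ₂−λ) = 1/(39.88−23.37) = 0.06057 hr
W_total = W₁ + W₂ = 0.03537 + 0.06057 = 0.09594 hr

Final: 0.09594 hr


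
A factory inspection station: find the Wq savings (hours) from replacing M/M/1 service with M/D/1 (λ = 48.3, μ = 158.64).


ρ = 48.3/158.64 = 0.3045
Wq(M/M/1) = ρ/(μ−λ) = 0.3045/110.34 = 0.002759 hr
Wq(M/D/1) = ρ/(2(μ−λ)) = 0.001380 hr
Savings = 0.002759 − 0.001380 = 0.001380 hr

Final: 0.001380 hr


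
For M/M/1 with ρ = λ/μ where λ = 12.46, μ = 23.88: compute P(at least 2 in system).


ρ = 12.46/23.88 = 0.5218
P(N ≥ n) = ρ^n = 0.5218^2 = 0.272250

Final: 0.272250


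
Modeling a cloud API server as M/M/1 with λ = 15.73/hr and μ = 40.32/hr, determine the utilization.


ρ = λ/μ = 15.73/40.32 = 0.3901

Final: 0.3901


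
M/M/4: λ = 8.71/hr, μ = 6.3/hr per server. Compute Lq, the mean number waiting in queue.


a = λ/μ = 1.3825; ρ = a/4 = 0.3456
P₀ = 0.249295
Lq = P₀·a^c·ρ / (c!·(1−ρ)²) = 0.249295·3.65351·0.3456/(24·0.42819)
= 0.03063

Final: 0.03063


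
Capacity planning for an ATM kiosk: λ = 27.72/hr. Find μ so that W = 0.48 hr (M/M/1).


W = 1/(μ−λ) ⇒ μ − λ = 1/W = 1/0.48 = 2.0833
μ = λ + 1/W = 27.72 + 2.0833 = 29.8033 per hr

Final: 29.8033 /hr


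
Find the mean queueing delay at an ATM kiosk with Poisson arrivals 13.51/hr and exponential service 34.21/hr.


ρ = 13.51/34.21 = 0.3949
Wq = ρ/(μ−λ) = 0.3949/(34.21 − 13.51) = 0.3949/20.70 = 0.01908 hr

Final: 0.01908 hr


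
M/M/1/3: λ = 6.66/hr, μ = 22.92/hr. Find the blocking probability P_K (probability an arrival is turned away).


ρ = λ/μ = 6.66/22.92 = 0.2906
P_K = (1−ρ)ρ^K/(1−ρ^(K+1)) = (0.7094·0.024535)/(1 − 0.007129)
= 0.017405/0.992871 = 0.017530

Final: 0.017530


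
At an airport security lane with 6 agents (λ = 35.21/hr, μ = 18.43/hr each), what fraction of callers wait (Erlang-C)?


a = λ/μ = 1.9105; ρ = a/6 = 0.3184
P₀ = 0.147845 (from M/M/c formula)
C(c,a) = [a^c/(c!(1−ρ))]·P₀ = [48.62327/(720·0.6816)]·0.147845
= 0.09908·0.147845 = 0.014649

Final: 0.014649


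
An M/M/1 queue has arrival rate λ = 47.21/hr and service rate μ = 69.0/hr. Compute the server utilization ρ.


ρ = λ/μ = 47.21/69.0 = 0.6842

Final: 0.6842


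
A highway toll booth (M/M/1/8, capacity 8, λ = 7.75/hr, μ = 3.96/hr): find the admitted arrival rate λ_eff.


ρ = 1.9571; P_K = (1−ρ)ρ^8/(1−ρ^9) = 0.490196
λ_eff = λ(1 − P_K) = 7.75·(1 − 0.490196) = 7.75·0.509804 = 3.9510 /hr

Final: 3.9510 /hr


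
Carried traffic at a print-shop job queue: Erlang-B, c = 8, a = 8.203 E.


B(8,8.203) = 0.246765 (Erlang-B)
Carried load = a(1 − B) = 8.203·(1 − 0.246765) = 8.203·0.753235 = 6.1788 E

Final: 6.1788 Erlangs


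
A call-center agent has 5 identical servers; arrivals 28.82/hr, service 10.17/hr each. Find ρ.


ρ = λ/(cμ) = 28.82/(5·10.17) = 28.82/50.85 = 0.5668

Final: 0.5668


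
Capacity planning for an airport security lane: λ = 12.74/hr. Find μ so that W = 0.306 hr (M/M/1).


W = 1/(μ−λ) ⇒ μ − λ = 1/W = 1/0.306 = 3.2680
μ = λ + 1/W = 12.74 + 3.2680 = 16.0080 per hr

Final: 16.0080 /hr


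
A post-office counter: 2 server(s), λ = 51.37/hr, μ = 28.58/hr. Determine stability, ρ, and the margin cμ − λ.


Total capacity cμ = 2·28.58 = 57.16/hr
ρ = λ/(cμ) = 51.37/57.16 = 0.8987
Stable ⇔ ρ < 1: YES
Spare capacity = cμ − λ = 57.16 − 51.37 = 5.79/hr

Final: ρ = 0.8987; stable; margin = 5.79/hr


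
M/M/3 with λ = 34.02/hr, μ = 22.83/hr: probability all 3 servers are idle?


a = λ/μ = 34.02/22.83 = 1.4901; ρ = a/c = 0.4967
Σ_{k=0}^{2} a^k/k! (terms k=0..2) = 1.00000 + 1.49014 + 1.11027 = 3.60041
Tail: a^3/(3!(1−ρ)) = 3.30891/(6·0.5033) = 1.09577
P₀ = 1/(3.60041 + 1.09577) = 1/4.69618 = 0.212939

Final: 0.212939


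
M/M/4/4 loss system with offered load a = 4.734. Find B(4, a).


B(c,a) = (a^c/c!) / Σ_{k=0}^{c} a^k/k!
a^4/4! = 20.926749
Σ terms (k=0..4): 1.00000 + 4.73400 + 11.20538 + 17.68209 + 20.92675 = 55.548214
B = 20.926749/55.548214 = 0.376731

Final: 0.376731


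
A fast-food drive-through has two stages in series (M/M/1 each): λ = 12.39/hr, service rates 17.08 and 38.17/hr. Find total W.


Each node sees arrival rate λ = 12.39/hr (tandem ⇒ throughput preserved).
W₁ = 1/(μ₁−λ) = 1/(17.08−12.39) = 0.21322 hr
W₂ = 1/(μ₂−λ) = 1/(38.17−12.39) = 0.03879 hr
W_total = W₁ + W₂ = 0.21322 + 0.03879 = 0.25201 hr

Final: 0.25201 hr


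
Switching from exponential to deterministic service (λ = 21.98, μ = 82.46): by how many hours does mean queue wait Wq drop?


ρ = 21.98/82.46 = 0.2666
Wq(M/M/1) = ρ/(μ−λ) = 0.2666/60.48 = 0.004407 hr
Wq(M/D/1) = ρ/(2(μ−λ)) = 0.002204 hr
Savings = 0.004407 − 0.002204 = 0.002204 hr

Final: 0.002204 hr


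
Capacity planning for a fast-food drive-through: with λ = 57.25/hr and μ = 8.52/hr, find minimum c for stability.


Stability requires cμ > λ ⇔ c > λ/μ.
λ/μ = 57.25/8.52 = 6.7195
Minimum integer c = ⌊6.7195⌋ + 1 = 7
Check: 7·8.52 = 59.64 > 57.25, while 6·8.52 = 51.12 ≤ 57.25

Final: 7 servers


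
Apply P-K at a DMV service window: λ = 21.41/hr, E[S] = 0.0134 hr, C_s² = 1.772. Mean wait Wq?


ρ = λ·E[S] = 21.41·0.0134 = 0.2869
E[S²] = E[S]²(1+C_s²) = 0.0134²·(1+1.772) = 0.0004977
Wq = λ·E[S²]/(2(1−ρ)) = 21.41·0.0004977/(2·0.7131) = 0.007472 hr

Final: 0.007472 hr


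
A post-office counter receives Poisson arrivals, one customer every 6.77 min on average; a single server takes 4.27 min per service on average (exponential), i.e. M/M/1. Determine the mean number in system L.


λ = 60/6.77 = 8.8626 /hr
μ = 60/4.27 = 14.0515 /hr
ρ = λ/μ = 8.8626/14.0515 = 0.6307
L = ρ/(1−ρ) = 0.6307/0.3693 = 1.7080

Final: 1.7080


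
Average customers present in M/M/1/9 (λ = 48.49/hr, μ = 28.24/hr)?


ρ = 48.49/28.24 = 1.7171
L = ρ[1 − (K+1)ρ^K + Kρ^(K+1)] / [(1−ρ)(1−ρ^(K+1))]
Numerator: 1.7171·(1 − 10·129.744043 + 9·222.779342) = 1216.669139
Denominator: (-0.7171)·(-221.779342) = 159.030867
L = 1216.669139/159.030867 = 7.6505

Final: 7.6505


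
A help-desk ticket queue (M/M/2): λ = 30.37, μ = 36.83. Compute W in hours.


a = 0.8246; ρ = 0.4123; P₀ = 0.416130
Lq = P₀·a^c·ρ/(c!(1−ρ)²) = 0.16888
Wq = Lq/λ = 0.16888/30.37 = 0.005561 hr
W = Wq + 1/μ = 0.005561 + 0.02715 = 0.03271 hr

Final: 0.03271 hr


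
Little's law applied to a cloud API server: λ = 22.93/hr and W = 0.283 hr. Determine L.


L = λW = 22.93·0.283 = 6.4892

Final: 6.4892


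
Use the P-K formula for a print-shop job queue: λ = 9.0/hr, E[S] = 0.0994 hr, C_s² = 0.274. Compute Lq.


ρ = λ·E[S] = 9.0·0.0994 = 0.8946
Lq = ρ²(1+C_s²)/(2(1−ρ)) = 0.8003·(1+0.274)/(2·0.1054)
= 0.8003·1.2740/0.2108 = 4.83678

Final: 4.83678


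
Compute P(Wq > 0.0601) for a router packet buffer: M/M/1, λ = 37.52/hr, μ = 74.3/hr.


ρ = 37.52/74.3 = 0.5050
P(Wq > t) = ρ·e^{−(μ−λ)t} = 0.5050·e^{−2.2105}
= 0.5050·0.109648 = 0.055370

Final: 0.055370


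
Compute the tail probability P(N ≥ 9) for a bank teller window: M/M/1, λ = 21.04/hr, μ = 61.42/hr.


ρ = 21.04/61.42 = 0.3426
P(N ≥ n) = ρ^n = 0.3426^9 = 0.00006496

Final: 0.00006496


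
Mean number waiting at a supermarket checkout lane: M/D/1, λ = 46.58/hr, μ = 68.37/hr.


ρ = 46.58/68.37 = 0.6813
M/D/1: Lq = ρ²/(2(1−ρ)) = 0.4642/(2·0.3187) = 0.72819

Final: 0.72819


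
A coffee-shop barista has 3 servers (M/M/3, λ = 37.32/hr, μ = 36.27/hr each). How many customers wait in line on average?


a = λ/μ = 1.0289; ρ = a/3 = 0.3430
P₀ = 0.352775
Lq = P₀·a^c·ρ / (c!·(1−ρ)²) = 0.352775·1.08939·0.3430/(6·0.43167)
= 0.05089

Final: 0.05089


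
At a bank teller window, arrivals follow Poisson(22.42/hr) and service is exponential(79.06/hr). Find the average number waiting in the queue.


ρ = 22.42/79.06 = 0.2836
Lq = ρ²/(1−ρ) = 0.08042/0.7164 = 0.1123

Final: 0.1123


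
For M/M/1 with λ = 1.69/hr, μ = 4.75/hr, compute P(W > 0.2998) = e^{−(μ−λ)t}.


W ~ Exponential(μ−λ) for M/M/1.
μ − λ = 4.75 − 1.69 = 3.0600
P(W > t) = e^{−(μ−λ)t} = e^{−0.9174} = 0.399561

Final: 0.399561


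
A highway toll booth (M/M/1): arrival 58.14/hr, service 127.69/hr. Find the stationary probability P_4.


ρ = 58.14/127.69 = 0.4553
P_n = (1−ρ)·ρ^n = (1 − 0.4553)·0.4553^4 = 0.5447·0.042981 = 0.023411

Final: 0.023411


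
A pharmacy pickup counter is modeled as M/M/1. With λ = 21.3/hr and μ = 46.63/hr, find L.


ρ = λ/μ = 21.3/46.63 = 0.4568
L = ρ/(1−ρ) = 0.4568/(1 − 0.4568) = 0.4568/0.5432 = 0.8409

Final: 0.8409


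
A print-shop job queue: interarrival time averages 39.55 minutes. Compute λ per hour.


λ = 1/(interarrival time) in consistent units.
1 hour = 60 min, so λ = 60/39.55 = 1.5171 per hour

Final: 1.5171 /hr


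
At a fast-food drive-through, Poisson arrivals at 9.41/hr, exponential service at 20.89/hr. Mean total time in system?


W = 1/(μ−λ) = 1/(20.89 − 9.41) = 1/11.48 = 0.08711 hr

Final: 0.08711 hr


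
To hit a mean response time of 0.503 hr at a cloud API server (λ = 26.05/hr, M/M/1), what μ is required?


W = 1/(μ−λ) ⇒ μ − λ = 1/W = 1/0.503 = 1.9881
μ = λ + 1/W = 26.05 + 1.9881 = 28.0381 per hr

Final: 28.0381 /hr


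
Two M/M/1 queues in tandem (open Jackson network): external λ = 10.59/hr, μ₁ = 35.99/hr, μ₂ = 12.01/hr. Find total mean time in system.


Each node sees arrival rate λ = 10.59/hr (tandem ⇒ throughput preserved).
W₁ = 1/(μ₁−λ) = 1/(35.99−10.59) = 0.03937 hr
W₂ = 1/(μ₂−λ) = 1/(12.01−10.59) = 0.70423 hr
W_total = W₁ + W₂ = 0.03937 + 0.70423 = 0.74360 hr

Final: 0.74360 hr


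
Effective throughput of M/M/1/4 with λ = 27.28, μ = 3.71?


ρ = 7.3531; P_K = (1−ρ)ρ^4/(1−ρ^5) = 0.864043
λ_eff = λ(1 − P_K) = 27.28·(1 − 0.864043) = 27.28·0.135957 = 3.7089 /hr

Final: 3.7089 /hr


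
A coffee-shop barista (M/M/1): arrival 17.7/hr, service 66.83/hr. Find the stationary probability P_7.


ρ = 17.7/66.83 = 0.2649
P_n = (1−ρ)·ρ^n = (1 − 0.2649)·0.2649^7 = 0.7351·0.00009141 = 0.00006720

Final: 0.00006720


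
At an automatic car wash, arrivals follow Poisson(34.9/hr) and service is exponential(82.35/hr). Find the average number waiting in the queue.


ρ = 34.9/82.35 = 0.4238
Lq = ρ²/(1−ρ) = 0.1796/0.5762 = 0.3117

Final: 0.3117


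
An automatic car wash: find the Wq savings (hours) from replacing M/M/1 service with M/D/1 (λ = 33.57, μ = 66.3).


ρ = 33.57/66.3 = 0.5063
Wq(M/M/1) = ρ/(μ−λ) = 0.5063/32.73 = 0.01547 hr
Wq(M/D/1) = ρ/(2(μ−λ)) = 0.007735 hr
Savings = 0.01547 − 0.007735 = 0.007735 hr

Final: 0.007735 hr


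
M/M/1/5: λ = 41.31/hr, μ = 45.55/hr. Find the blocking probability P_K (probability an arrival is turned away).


ρ = λ/μ = 41.31/45.55 = 0.9069
P_K = (1−ρ)ρ^K/(1−ρ^(K+1)) = (0.09308·0.613528)/(1 − 0.556418)
= 0.057110/0.443582 = 0.128747

Final: 0.128747


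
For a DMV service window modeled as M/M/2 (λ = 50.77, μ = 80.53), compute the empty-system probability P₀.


a = λ/μ = 50.77/80.53 = 0.6304; ρ = a/c = 0.3152
Σ_{k=0}^{1} a^k/k! (terms k=0..1) = 1.00000 + 0.63045 = 1.63045
Tail: a^2/(2!(1−ρ)) = 0.39747/(2·0.6848) = 0.29022
P₀ = 1/(1.63045 + 0.29022) = 1/1.92066 = 0.520653

Final: 0.520653


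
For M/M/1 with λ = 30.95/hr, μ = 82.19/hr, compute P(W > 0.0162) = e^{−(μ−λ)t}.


W ~ Exponential(μ−λ) for M/M/1.
μ − λ = 82.19 − 30.95 = 51.2400
P(W > t) = e^{−(μ−λ)t} = e^{−0.8301} = 0.436011

Final: 0.436011


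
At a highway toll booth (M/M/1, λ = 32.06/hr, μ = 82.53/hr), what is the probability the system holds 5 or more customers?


ρ = 32.06/82.53 = 0.3885
P(N ≥ n) = ρ^n = 0.3885^5 = 0.008846

Final: 0.008846


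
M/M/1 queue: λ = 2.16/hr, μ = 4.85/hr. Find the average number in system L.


ρ = λ/μ = 2.16/4.85 = 0.4454
L = ρ/(1−ρ) = 0.4454/(1 − 0.4454) = 0.4454/0.5546 = 0.8030

Final: 0.8030


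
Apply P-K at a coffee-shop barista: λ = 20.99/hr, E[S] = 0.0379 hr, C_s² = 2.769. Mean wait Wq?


ρ = λ·E[S] = 20.99·0.0379 = 0.7955
E[S²] = E[S]²(1+C_s²) = 0.0379²·(1+2.769) = 0.005414
Wq = λ·E[S²]/(2(1−ρ)) = 20.99·0.005414/(2·0.2045) = 0.27787 hr

Final: 0.27787 hr


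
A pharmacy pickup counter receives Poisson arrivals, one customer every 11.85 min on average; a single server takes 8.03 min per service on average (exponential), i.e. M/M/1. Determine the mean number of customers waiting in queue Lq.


λ = 60/11.85 = 5.0633 /hr
μ = 60/8.03 = 7.4720 /hr
ρ = λ/μ = 5.0633/7.4720 = 0.6776
Lq = ρ²/(1−ρ) = 0.4592/0.3224 = 1.4245

Final: 1.4245


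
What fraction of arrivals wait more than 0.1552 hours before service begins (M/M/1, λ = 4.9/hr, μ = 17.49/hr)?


ρ = 4.9/17.49 = 0.2802
P(Wq > t) = ρ·e^{−(μ−λ)t} = 0.2802·e^{−1.9540}
= 0.2802·0.141711 = 0.039702

Final: 0.039702


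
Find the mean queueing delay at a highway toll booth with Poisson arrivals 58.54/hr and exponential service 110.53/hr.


ρ = 58.54/110.53 = 0.5296
Wq = ρ/(μ−λ) = 0.5296/(110.53 − 58.54) = 0.5296/51.99 = 0.01019 hr

Final: 0.01019 hr


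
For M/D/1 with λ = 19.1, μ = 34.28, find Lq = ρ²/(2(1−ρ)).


ρ = 19.1/34.28 = 0.5572
M/D/1: Lq = ρ²/(2(1−ρ)) = 0.3104/(2·0.4428) = 0.35053

Final: 0.35053


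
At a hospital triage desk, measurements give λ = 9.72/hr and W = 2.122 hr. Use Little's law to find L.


L = λW = 9.72·2.122 = 20.6258

Final: 20.6258


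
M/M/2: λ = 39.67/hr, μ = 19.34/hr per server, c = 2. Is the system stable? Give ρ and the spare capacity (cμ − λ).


Total capacity cμ = 2·19.34 = 38.68/hr
ρ = λ/(cμ) = 39.67/38.68 = 1.0256
Stable ⇔ ρ < 1: NO
Spare capacity = cμ − λ = 38.68 − 39.67 = -0.99/hr

Final: ρ = 1.0256; unstable; margin = -0.99/hr


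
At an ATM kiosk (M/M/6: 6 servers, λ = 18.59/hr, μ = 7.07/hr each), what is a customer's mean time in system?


a = 2.6294; ρ = 0.4382; P₀ = 0.071569
Lq = P₀·a^c·ρ/(c!(1−ρ)²) = 0.04562
Wq = Lq/λ = 0.04562/18.59 = 0.002454 hr
W = Wq + 1/μ = 0.002454 + 0.14144 = 0.14390 hr

Final: 0.14390 hr


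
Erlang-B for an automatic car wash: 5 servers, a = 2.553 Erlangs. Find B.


B(c,a) = (a^c/c!) / Σ_{k=0}^{c} a^k/k!
a^5/5! = 0.903801
Σ terms (k=0..5): 1.00000 + 2.55300 + 3.25890 + 2.77333 + 1.77008 + 0.90380 = 12.259110
B = 0.903801/12.259110 = 0.073725

Final: 0.073725


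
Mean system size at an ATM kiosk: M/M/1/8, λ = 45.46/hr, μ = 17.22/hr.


ρ = 45.46/17.22 = 2.6400
L = ρ[1 − (K+1)ρ^K + Kρ^(K+1)] / [(1−ρ)(1−ρ^(K+1))]
Numerator: 2.6400·(1 − 9·2359.229957 + 8·6228.257482) = 75486.805842
Denominator: (-1.6400)·(-6227.257482) = 10212.412968
L = 75486.805842/10212.412968 = 7.3917

Final: 7.3917


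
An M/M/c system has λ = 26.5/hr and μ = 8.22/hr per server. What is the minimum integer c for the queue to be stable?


Stability requires cμ > λ ⇔ c > λ/μ.
λ/μ = 26.5/8.22 = 3.2238
Minimum integer c = ⌊3.2238⌋ + 1 = 4
Check: 4·8.22 = 32.88 > 26.5, while 3·8.22 = 24.66 ≤ 26.5

Final: 4 servers


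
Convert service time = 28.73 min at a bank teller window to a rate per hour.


μ = 1/(service time) in consistent units.
1 hour = 60 min, so μ = 60/28.73 = 2.0884 per hour

Final: 2.0884 /hr


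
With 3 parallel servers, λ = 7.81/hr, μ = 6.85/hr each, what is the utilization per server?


ρ = λ/(cμ) = 7.81/(3·6.85) = 7.81/20.55 = 0.3800

Final: 0.3800


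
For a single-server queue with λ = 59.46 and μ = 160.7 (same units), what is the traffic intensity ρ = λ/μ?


ρ = λ/μ = 59.46/160.7 = 0.3700

Final: 0.3700


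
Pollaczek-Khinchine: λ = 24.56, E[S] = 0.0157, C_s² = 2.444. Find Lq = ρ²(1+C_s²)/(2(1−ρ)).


ρ = λ·E[S] = 24.56·0.0157 = 0.3856
Lq = ρ²(1+C_s²)/(2(1−ρ)) = 0.1487·(1+2.444)/(2·0.6144)
= 0.1487·3.4440/1.2288 = 0.41671

Final: 0.41671


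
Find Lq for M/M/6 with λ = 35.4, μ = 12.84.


a = λ/μ = 2.7570; ρ = a/6 = 0.4595
P₀ = 0.062839
Lq = P₀·a^c·ρ / (c!·(1−ρ)²) = 0.062839·439.16673·0.4595/(720·0.29214)
= 0.06029

Final: 0.06029


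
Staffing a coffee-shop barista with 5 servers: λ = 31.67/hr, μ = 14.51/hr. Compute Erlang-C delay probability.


a = λ/μ = 2.1826; ρ = a/5 = 0.4365
P₀ = 0.111412 (from M/M/c formula)
C(c,a) = [a^c/(c!(1−ρ))]·P₀ = [49.53398/(120·0.5635)]·0.111412
= 0.73257·0.111412 = 0.081617

Final: 0.081617


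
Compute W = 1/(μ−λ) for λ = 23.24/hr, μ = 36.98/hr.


W = 1/(μ−λ) = 1/(36.98 − 23.24) = 1/13.74 = 0.07278 hr

Final: 0.07278 hr


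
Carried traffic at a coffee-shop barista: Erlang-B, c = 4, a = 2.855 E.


B(4,2.855) = 0.189904 (Erlang-B)
Carried load = a(1 − B) = 2.855·(1 − 0.189904) = 2.855·0.810096 = 2.3128 E

Final: 2.3128 Erlangs


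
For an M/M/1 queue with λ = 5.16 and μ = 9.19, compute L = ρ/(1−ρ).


ρ = λ/μ = 5.16/9.19 = 0.5615
L = ρ/(1−ρ) = 0.5615/(1 − 0.5615) = 0.5615/0.4385 = 1.2804

Final: 1.2804


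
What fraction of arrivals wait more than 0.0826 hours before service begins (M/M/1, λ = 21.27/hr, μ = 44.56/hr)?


ρ = 21.27/44.56 = 0.4773
P(Wq > t) = ρ·e^{−(μ−λ)t} = 0.4773·e^{−1.9238}
= 0.4773·0.146058 = 0.069718

Final: 0.069718


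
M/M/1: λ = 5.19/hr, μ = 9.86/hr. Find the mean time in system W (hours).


W = 1/(μ−λ) = 1/(9.86 − 5.19) = 1/4.67 = 0.2141 hr

Final: 0.2141 hr


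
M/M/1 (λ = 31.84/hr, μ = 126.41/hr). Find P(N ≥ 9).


ρ = 31.84/126.41 = 0.2519
P(N ≥ n) = ρ^n = 0.2519^9 = 0.000004081

Final: 0.000004081


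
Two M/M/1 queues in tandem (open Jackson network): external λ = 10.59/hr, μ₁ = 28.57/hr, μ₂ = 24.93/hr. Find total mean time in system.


Each node sees arrival rate λ = 10.59/hr (tandem ⇒ throughput preserved).
W₁ = 1/(μ₁−λ) = 1/(28.57−10.59) = 0.05562 hr
W₂ = 1/(μ₂−λ) = 1/(24.93−10.59) = 0.06974 hr
W_total = W₁ + W₂ = 0.05562 + 0.06974 = 0.12535 hr

Final: 0.12535 hr


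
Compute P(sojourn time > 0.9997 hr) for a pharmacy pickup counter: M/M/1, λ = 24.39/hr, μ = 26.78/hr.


W ~ Exponential(μ−λ) for M/M/1.
μ − λ = 26.78 − 24.39 = 2.3900
P(W > t) = e^{−(μ−λ)t} = e^{−2.3893} = 0.091695

Final: 0.091695


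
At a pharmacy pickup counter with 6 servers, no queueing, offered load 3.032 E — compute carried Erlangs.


B(6,3.032) = 0.053926 (Erlang-B)
Carried load = a(1 − B) = 3.032·(1 − 0.053926) = 3.032·0.946074 = 2.8685 E

Final: 2.8685 Erlangs


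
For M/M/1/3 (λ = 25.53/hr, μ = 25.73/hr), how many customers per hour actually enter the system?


ρ = 0.9922; P_K = (1−ρ)ρ^3/(1−ρ^4) = 0.247081
λ_eff = λ(1 − P_K) = 25.53·(1 − 0.247081) = 25.53·0.752919 = 19.2220 /hr

Final: 19.2220 /hr


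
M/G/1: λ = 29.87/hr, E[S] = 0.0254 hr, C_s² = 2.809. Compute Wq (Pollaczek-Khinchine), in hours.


ρ = λ·E[S] = 29.87·0.0254 = 0.7587
E[S²] = E[S]²(1+C_s²) = 0.0254²·(1+2.809) = 0.002457
Wq = λ·E[S²]/(2(1−ρ)) = 29.87·0.002457/(2·0.2413) = 0.15210 hr

Final: 0.15210 hr


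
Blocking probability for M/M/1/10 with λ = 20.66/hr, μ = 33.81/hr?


ρ = λ/μ = 20.66/33.81 = 0.6111
P_K = (1−ρ)ρ^K/(1−ρ^(K+1)) = (0.3889·0.007259)/(1 − 0.004435)
= 0.002823/0.995565 = 0.002836

Final: 0.002836


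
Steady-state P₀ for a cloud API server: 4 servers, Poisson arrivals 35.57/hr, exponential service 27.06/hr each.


a = λ/μ = 35.57/27.06 = 1.3145; ρ = a/c = 0.3286
Σ_{k=0}^{3} a^k/k! (terms k=0..3) = 1.00000 + 1.31449 + 0.86394 + 0.37854 = 3.55697
Tail: a^4/(4!(1−ρ)) = 2.98555/(24·0.6714) = 0.18529
P₀ = 1/(3.55697 + 0.18529) = 1/3.74226 = 0.267219

Final: 0.267219


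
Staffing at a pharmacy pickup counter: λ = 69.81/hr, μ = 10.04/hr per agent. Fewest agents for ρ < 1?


Stability requires cμ > λ ⇔ c > λ/μ.
λ/μ = 69.81/10.04 = 6.9532
Minimum integer c = ⌊6.9532⌋ + 1 = 7
Check: 7·10.04 = 70.28 > 69.81, while 6·10.04 = 60.24 ≤ 69.81

Final: 7 servers


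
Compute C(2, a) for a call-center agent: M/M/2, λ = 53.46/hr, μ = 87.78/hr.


a = λ/μ = 0.6090; ρ = a/2 = 0.3045
P₀ = 0.533141 (from M/M/c formula)
C(c,a) = [a^c/(c!(1−ρ))]·P₀ = [0.37091/(2·0.6955)]·0.533141
= 0.26665·0.533141 = 0.142164

Final: 0.142164


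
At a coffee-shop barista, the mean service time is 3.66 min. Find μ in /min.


μ = 1/(service time) in consistent units.
1 minute = 1 min, so μ = 1/3.66 = 0.2732 per minute

Final: 0.2732 /min


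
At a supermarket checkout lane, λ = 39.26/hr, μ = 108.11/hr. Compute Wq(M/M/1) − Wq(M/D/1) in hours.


ρ = 39.26/108.11 = 0.3631
Wq(M/M/1) = ρ/(μ−λ) = 0.3631/68.85 = 0.005274 hr
Wq(M/D/1) = ρ/(2(μ−λ)) = 0.002637 hr
Savings = 0.005274 − 0.002637 = 0.002637 hr

Final: 0.002637 hr


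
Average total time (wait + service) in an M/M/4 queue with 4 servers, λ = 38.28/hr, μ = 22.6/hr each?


a = 1.6938; ρ = 0.4235; P₀ = 0.180732
Lq = P₀·a^c·ρ/(c!(1−ρ)²) = 0.07896
Wq = Lq/λ = 0.07896/38.28 = 0.002063 hr
W = Wq + 1/μ = 0.002063 + 0.04425 = 0.04631 hr

Final: 0.04631 hr


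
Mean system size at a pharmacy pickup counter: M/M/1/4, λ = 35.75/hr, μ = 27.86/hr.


ρ = 35.75/27.86 = 1.2832
L = ρ[1 − (K+1)ρ^K + Kρ^(K+1)] / [(1−ρ)(1−ρ^(K+1))]
Numerator: 1.2832·(1 − 5·2.711313 + 4·3.479162) = 1.745258
Denominator: (-0.2832)·(-2.479162) = 0.702103
L = 1.745258/0.702103 = 2.4858

Final: 2.4858


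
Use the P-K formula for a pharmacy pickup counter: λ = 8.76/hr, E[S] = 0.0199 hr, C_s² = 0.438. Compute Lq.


ρ = λ·E[S] = 8.76·0.0199 = 0.1743
Lq = ρ²(1+C_s²)/(2(1−ρ)) = 0.03039·(1+0.438)/(2·0.8257)
= 0.03039·1.4380/1.6514 = 0.02646

Final: 0.02646


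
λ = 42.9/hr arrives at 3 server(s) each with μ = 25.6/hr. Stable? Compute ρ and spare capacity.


Total capacity cμ = 3·25.6 = 76.80/hr
ρ = λ/(cμ) = 42.9/76.80 = 0.5586
Stable ⇔ ρ < 1: YES
Spare capacity = cμ − λ = 76.80 − 42.9 = 33.90/hr

Final: ρ = 0.5586; stable; margin = 33.90/hr


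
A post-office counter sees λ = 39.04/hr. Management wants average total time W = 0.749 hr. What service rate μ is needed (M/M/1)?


W = 1/(μ−λ) ⇒ μ − λ = 1/W = 1/0.749 = 1.3351
μ = λ + 1/W = 39.04 + 1.3351 = 40.3751 per hr

Final: 40.3751 /hr


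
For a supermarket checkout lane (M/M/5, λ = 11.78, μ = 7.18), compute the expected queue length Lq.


a = λ/μ = 1.6407; ρ = a/5 = 0.3281
P₀ = 0.193350
Lq = P₀·a^c·ρ / (c!·(1−ρ)²) = 0.193350·11.88788·0.3281/(120·0.45140)
= 0.01392

Final: 0.01392


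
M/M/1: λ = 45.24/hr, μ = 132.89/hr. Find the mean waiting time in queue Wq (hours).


ρ = 45.24/132.89 = 0.3404
Wq = ρ/(μ−λ) = 0.3404/(132.89 − 45.24) = 0.3404/87.65 = 0.003884 hr

Final: 0.003884 hr


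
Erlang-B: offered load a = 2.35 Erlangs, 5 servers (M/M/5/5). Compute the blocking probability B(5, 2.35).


B(c,a) = (a^c/c!) / Σ_{k=0}^{c} a^k/k!
a^5/5! = 0.597253
Σ terms (k=0..5): 1.00000 + 2.35000 + 2.76125 + 2.16298 + 1.27075 + 0.59725 = 10.142232
B = 0.597253/10.142232 = 0.058888

Final: 0.058888


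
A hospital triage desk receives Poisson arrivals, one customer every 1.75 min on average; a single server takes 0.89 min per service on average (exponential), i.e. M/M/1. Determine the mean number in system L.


λ = 60/1.75 = 34.2857 /hr
μ = 60/0.89 = 67.4157 /hr
ρ = λ/μ = 34.2857/67.4157 = 0.5086
L = ρ/(1−ρ) = 0.5086/0.4914 = 1.0349

Final: 1.0349


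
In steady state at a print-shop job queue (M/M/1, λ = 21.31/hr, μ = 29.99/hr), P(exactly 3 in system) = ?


ρ = 21.31/29.99 = 0.7106
P_n = (1−ρ)·ρ^n = (1 − 0.7106)·0.7106^3 = 0.2894·0.358774 = 0.103840

Final: 0.103840


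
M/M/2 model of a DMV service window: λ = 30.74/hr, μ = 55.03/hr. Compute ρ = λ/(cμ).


ρ = λ/(cμ) = 30.74/(2·55.03) = 30.74/110.06 = 0.2793

Final: 0.2793


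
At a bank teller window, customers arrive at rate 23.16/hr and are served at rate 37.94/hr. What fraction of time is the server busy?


ρ = λ/μ = 23.16/37.94 = 0.6104

Final: 0.6104


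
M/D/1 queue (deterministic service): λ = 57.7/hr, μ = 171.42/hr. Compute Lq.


ρ = 57.7/171.42 = 0.3366
M/D/1: Lq = ρ²/(2(1−ρ)) = 0.1133/(2·0.6634) = 0.08539

Final: 0.08539


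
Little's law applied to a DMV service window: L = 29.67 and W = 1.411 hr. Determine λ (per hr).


λ = L/W = 29.67/1.411 = 21.0276 /hr

Final: 21.0276 /hr


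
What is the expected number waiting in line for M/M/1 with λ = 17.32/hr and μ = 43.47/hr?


ρ = 17.32/43.47 = 0.3984
Lq = ρ²/(1−ρ) = 0.1588/0.6016 = 0.2639

Final: 0.2639


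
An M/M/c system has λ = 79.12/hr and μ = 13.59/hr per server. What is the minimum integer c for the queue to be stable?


Stability requires cμ > λ ⇔ c > λ/μ.
λ/μ = 79.12/13.59 = 5.8219
Minimum integer c = ⌊5.8219⌋ + 1 = 6
Check: 6·13.59 = 81.54 > 79.12, while 5·13.59 = 67.95 ≤ 79.12

Final: 6 servers


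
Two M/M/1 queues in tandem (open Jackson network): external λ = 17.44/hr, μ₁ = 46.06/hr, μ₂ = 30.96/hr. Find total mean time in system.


Each node sees arrival rate λ = 17.44/hr (tandem ⇒ throughput preserved).
W₁ = 1/(μ₁−λ) = 1/(46.06−17.44) = 0.03494 hr
W₂ = 1/(μ₂−λ) = 1/(30.96−17.44) = 0.07396 hr
W_total = W₁ + W₂ = 0.03494 + 0.07396 = 0.10891 hr

Final: 0.10891 hr


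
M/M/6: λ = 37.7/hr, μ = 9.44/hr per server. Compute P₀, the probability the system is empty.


a = λ/μ = 37.7/9.44 = 3.9936; ρ = a/c = 0.6656
Σ_{k=0}^{5} a^k/k! (terms k=0..5) = 1.00000 + 3.99364 + 7.97460 + 10.61590 + 10.59903 + 8.46575 = 42.64892
Tail: a^6/(6!(1−ρ)) = 4057.10395/(720·0.3344) = 16.85105
P₀ = 1/(42.64892 + 16.85105) = 1/59.49997 = 0.016807

Final: 0.016807


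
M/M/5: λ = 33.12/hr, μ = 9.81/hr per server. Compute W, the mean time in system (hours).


a = 3.3761; ρ = 0.6752; P₀ = 0.030159
Lq = P₀·a^c·ρ/(c!(1−ρ)²) = 0.70573
Wq = Lq/λ = 0.70573/33.12 = 0.02131 hr
W = Wq + 1/μ = 0.02131 + 0.10194 = 0.12325 hr

Final: 0.12325 hr


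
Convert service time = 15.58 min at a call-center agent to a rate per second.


μ = 1/(service time) in consistent units.
1 second = 0.0166667 min, so μ = 0.0166667/15.58 = 0.001070 per second

Final: 0.001070 /sec


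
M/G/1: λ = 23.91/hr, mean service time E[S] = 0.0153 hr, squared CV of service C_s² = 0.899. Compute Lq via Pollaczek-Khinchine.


ρ = λ·E[S] = 23.91·0.0153 = 0.3658
Lq = ρ²(1+C_s²)/(2(1−ρ)) = 0.1338·(1+0.899)/(2·0.6342)
= 0.1338·1.8990/1.2684 = 0.20037

Final: 0.20037


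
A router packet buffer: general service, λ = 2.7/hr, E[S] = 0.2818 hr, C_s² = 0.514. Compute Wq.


ρ = λ·E[S] = 2.7·0.2818 = 0.7609
E[S²] = E[S]²(1+C_s²) = 0.2818²·(1+0.514) = 0.120229
Wq = λ·E[S²]/(2(1−ρ)) = 2.7·0.120229/(2·0.2391) = 0.67872 hr

Final: 0.67872 hr


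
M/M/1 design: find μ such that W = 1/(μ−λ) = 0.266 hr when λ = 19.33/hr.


W = 1/(μ−λ) ⇒ μ − λ = 1/W = 1/0.266 = 3.7594
μ = λ + 1/W = 19.33 + 3.7594 = 23.0894 per hr

Final: 23.0894 /hr


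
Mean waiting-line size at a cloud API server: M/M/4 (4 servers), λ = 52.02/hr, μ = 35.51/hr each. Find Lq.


a = λ/μ = 1.4649; ρ = a/4 = 0.3662
P₀ = 0.229110
Lq = P₀·a^c·ρ / (c!·(1−ρ)²) = 0.229110·4.60552·0.3662/(24·0.40166)
= 0.04009

Final: 0.04009


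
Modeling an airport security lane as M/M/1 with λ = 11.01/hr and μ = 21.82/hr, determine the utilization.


ρ = λ/μ = 11.01/21.82 = 0.5046

Final: 0.5046


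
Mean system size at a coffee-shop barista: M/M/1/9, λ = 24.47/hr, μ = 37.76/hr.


ρ = 24.47/37.76 = 0.6480
L = ρ[1 − (K+1)ρ^K + Kρ^(K+1)] / [(1−ρ)(1−ρ^(K+1))]
Numerator: 0.6480·(1 − 10·0.020157 + 9·0.013062) = 0.593601
Denominator: (0.3520)·(0.986938) = 0.347362
L = 0.593601/0.347362 = 1.7089

Final: 1.7089


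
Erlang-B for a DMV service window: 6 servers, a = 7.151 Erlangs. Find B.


B(c,a) = (a^c/c!) / Σ_{k=0}^{c} a^k/k!
a^6/6! = 185.724061
Σ terms (k=0..6): 1.00000 + 7.15100 + 25.56840 + 60.94654 + 108.95718 + 155.83056 + 185.72406 = 545.177754
B = 185.724061/545.177754 = 0.340667

Final: 0.340667


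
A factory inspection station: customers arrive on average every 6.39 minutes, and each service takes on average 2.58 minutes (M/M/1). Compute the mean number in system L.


λ = 60/6.39 = 9.3897 /hr
μ = 60/2.58 = 23.2558 /hr
ρ = λ/μ = 9.3897/23.2558 = 0.4038
L = ρ/(1−ρ) = 0.4038/0.5962 = 0.6772

Final: 0.6772


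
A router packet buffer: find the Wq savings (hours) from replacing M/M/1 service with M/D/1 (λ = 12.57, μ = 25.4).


ρ = 12.57/25.4 = 0.4949
Wq(M/M/1) = ρ/(μ−λ) = 0.4949/12.83 = 0.03857 hr
Wq(M/D/1) = ρ/(2(μ−λ)) = 0.01929 hr
Savings = 0.03857 − 0.01929 = 0.01929 hr

Final: 0.01929 hr


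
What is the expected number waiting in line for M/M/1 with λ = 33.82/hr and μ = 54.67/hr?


ρ = 33.82/54.67 = 0.6186
Lq = ρ²/(1−ρ) = 0.3827/0.3814 = 1.0034

Final: 1.0034


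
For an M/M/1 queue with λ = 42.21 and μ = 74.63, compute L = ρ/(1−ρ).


ρ = λ/μ = 42.21/74.63 = 0.5656
L = ρ/(1−ρ) = 0.5656/(1 − 0.5656) = 0.5656/0.4344 = 1.3020

Final: 1.3020


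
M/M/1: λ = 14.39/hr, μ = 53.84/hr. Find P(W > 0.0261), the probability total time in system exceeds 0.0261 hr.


W ~ Exponential(μ−λ) for M/M/1.
μ − λ = 53.84 − 14.39 = 39.4500
P(W > t) = e^{−(μ−λ)t} = e^{−1.0296} = 0.357134

Final: 0.357134


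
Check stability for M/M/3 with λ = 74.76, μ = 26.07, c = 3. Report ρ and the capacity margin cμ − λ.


Total capacity cμ = 3·26.07 = 78.21/hr
ρ = λ/(cμ) = 74.76/78.21 = 0.9559
Stable ⇔ ρ < 1: YES
Spare capacity = cμ − λ = 78.21 − 74.76 = 3.45/hr

Final: ρ = 0.9559; stable; margin = 3.45/hr


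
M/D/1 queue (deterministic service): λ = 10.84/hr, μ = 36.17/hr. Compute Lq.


ρ = 10.84/36.17 = 0.2997
M/D/1: Lq = ρ²/(2(1−ρ)) = 0.08982/(2·0.7003) = 0.06413

Final: 0.06413


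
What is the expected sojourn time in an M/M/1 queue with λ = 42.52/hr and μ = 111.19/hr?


W = 1/(μ−λ) = 1/(111.19 − 42.52) = 1/68.67 = 0.01456 hr

Final: 0.01456 hr


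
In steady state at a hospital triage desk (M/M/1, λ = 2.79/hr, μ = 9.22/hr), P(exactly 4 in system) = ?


ρ = 2.79/9.22 = 0.3026
P_n = (1−ρ)·ρ^n = (1 − 0.3026)·0.3026^4 = 0.6974·0.008385 = 0.005848

Final: 0.005848


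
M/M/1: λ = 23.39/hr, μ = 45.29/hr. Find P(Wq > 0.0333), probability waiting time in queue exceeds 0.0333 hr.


ρ = 23.39/45.29 = 0.5164
P(Wq > t) = ρ·e^{−(μ−λ)t} = 0.5164·e^{−0.7293}
= 0.5164·0.482261 = 0.249063

Final: 0.249063


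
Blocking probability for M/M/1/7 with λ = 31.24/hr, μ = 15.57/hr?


ρ = λ/μ = 31.24/15.57 = 2.0064
P_K = (1−ρ)ρ^K/(1−ρ^(K+1)) = (-1.0064·130.905197)/(1 − 262.651147)
= -131.745950/-261.651147 = 0.503518

Final: 0.503518


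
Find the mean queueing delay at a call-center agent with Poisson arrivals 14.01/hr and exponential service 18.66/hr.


ρ = 14.01/18.66 = 0.7508
Wq = ρ/(μ−λ) = 0.7508/(18.66 − 14.01) = 0.7508/4.65 = 0.1615 hr

Final: 0.1615 hr


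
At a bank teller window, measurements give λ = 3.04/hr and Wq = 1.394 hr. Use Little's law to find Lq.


Lq = λWq = 3.04·1.394 = 4.2378

Final: 4.2378


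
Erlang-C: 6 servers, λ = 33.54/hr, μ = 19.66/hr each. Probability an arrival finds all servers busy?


a = λ/μ = 1.7060; ρ = a/6 = 0.2843
P₀ = 0.181489 (from M/M/c formula)
C(c,a) = [a^c/(c!(1−ρ))]·P₀ = [24.65343/(720·0.7157)]·0.181489
= 0.04784·0.181489 = 0.008683

Final: 0.008683


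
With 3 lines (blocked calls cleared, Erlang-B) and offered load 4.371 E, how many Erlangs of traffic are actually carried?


B(3,4.371) = 0.482571 (Erlang-B)
Carried load = a(1 − B) = 4.371·(1 − 0.482571) = 4.371·0.517429 = 2.2617 E

Final: 2.2617 Erlangs


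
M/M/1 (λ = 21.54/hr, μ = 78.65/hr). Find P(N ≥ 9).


ρ = 21.54/78.65 = 0.2739
P(N ≥ n) = ρ^n = 0.2739^9 = 0.000008668

Final: 0.000008668


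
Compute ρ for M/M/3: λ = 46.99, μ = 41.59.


ρ = λ/(cμ) = 46.99/(3·41.59) = 46.99/124.77 = 0.3766

Final: 0.3766


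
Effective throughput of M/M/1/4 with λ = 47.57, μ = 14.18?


ρ = 3.3547; P_K = (1−ρ)ρ^4/(1−ρ^5) = 0.703569
λ_eff = λ(1 − P_K) = 47.57·(1 − 0.703569) = 47.57·0.296431 = 14.1012 /hr

Final: 14.1012 /hr


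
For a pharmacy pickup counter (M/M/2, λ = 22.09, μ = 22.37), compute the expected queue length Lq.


a = λ/μ = 0.9875; ρ = a/2 = 0.4937
P₀ = 0.338920
Lq = P₀·a^c·ρ / (c!·(1−ρ)²) = 0.338920·0.97512·0.4937/(2·0.25630)
= 0.31833

Final: 0.31833


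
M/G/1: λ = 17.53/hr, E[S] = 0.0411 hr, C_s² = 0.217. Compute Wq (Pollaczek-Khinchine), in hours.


ρ = λ·E[S] = 17.53·0.0411 = 0.7205
E[S²] = E[S]²(1+C_s²) = 0.0411²·(1+0.217) = 0.002056
Wq = λ·E[S²]/(2(1−ρ)) = 17.53·0.002056/(2·0.2795) = 0.06446 hr

Final: 0.06446 hr


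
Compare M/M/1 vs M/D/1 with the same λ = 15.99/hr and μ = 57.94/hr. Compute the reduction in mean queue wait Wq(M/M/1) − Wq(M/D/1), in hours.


ρ = 15.99/57.94 = 0.2760
Wq(M/M/1) = ρ/(μ−λ) = 0.2760/41.95 = 0.006579 hr
Wq(M/D/1) = ρ/(2(μ−λ)) = 0.003289 hr
Savings = 0.006579 − 0.003289 = 0.003289 hr

Final: 0.003289 hr


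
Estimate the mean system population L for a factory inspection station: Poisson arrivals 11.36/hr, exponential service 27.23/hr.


ρ = λ/μ = 11.36/27.23 = 0.4172
L = ρ/(1−ρ) = 0.4172/(1 − 0.4172) = 0.4172/0.5828 = 0.7158

Final: 0.7158


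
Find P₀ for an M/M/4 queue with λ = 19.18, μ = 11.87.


a = λ/μ = 19.18/11.87 = 1.6158; ρ = a/c = 0.4040
Σ_{k=0}^{3} a^k/k! (terms k=0..3) = 1.00000 + 1.61584 + 1.30547 + 0.70314 = 4.62445
Tail: a^4/(4!(1−ρ)) = 6.81697/(24·0.5960) = 0.47655
P₀ = 1/(4.62445 + 0.47655) = 1/5.10099 = 0.196040

Final: 0.196040


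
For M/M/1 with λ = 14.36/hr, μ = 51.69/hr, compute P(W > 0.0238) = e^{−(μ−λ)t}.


W ~ Exponential(μ−λ) for M/M/1.
μ − λ = 51.69 − 14.36 = 37.3300
P(W > t) = e^{−(μ−λ)t} = e^{−0.8885} = 0.411291

Final: 0.411291


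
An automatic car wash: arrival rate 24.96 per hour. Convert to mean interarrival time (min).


Mean interarrival time = 1/λ = 1/24.96 hour = 0.04006 hour
In minutes: 0.04006 × 60 = 2.4038 min

Final: 2.4038 min


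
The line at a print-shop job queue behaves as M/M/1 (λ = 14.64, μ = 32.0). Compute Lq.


ρ = 14.64/32.0 = 0.4575
Lq = ρ²/(1−ρ) = 0.2093/0.5425 = 0.3858

Final: 0.3858


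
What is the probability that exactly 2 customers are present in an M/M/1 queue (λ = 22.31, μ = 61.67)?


ρ = 22.31/61.67 = 0.3618
P_n = (1−ρ)·ρ^n = (1 − 0.3618)·0.3618^2 = 0.6382·0.130873 = 0.083528

Final: 0.083528
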